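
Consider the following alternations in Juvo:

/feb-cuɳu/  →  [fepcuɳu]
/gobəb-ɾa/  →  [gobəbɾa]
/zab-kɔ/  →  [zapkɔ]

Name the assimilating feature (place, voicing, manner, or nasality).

voicing

Underlying /b/ is realised as [p] next to /c/; /c/ itself does not change.
The change voiced → voiceless matches the voicing of the following /c/, identifying this as voicing assimilation.
Checking the remaining alternation: /b/ → [p] before /k/ (voiced → voiceless, matching voiceless) — only voicing changes, and always toward the following segment.
No alternation appears in [gobəbɾa]: there the adjacent consonants already agree in voicing (/b/ and /ɾ/ are both voiced), so this form is consistent with the same rule.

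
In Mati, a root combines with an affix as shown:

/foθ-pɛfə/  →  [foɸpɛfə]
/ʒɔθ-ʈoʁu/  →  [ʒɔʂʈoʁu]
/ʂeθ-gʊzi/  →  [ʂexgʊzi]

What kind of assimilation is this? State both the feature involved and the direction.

regressive place assimilation

Comparing underlying and surface forms, /θ/ → [ɸ] is the alternation; the neighbouring /p/ is constant.
/θ/ is dental while /p/ is bilabial; the output [ɸ] is bilabial, matching the trigger — so the feature that spreads is place.
Manner and voice are unchanged, so the assimilation is partial, not total.
The other alternating forms pattern the same way: /θ/ → [ʂ] before /ʈ/ (dental → retroflex, matching retroflex); /θ/ → [x] before /g/ (dental → velar, matching velar) — only place changes, and always toward the following segment.
The trigger is the following segment, so the direction is regressive (anticipatory).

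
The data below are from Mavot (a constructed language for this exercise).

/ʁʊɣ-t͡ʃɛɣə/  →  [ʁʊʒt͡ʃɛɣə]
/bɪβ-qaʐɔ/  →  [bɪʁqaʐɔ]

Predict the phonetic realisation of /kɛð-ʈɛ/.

The data show regressive place assimilation: /ɣ/ → [ʒ] before /t͡ʃ/; /β/ → [ʁ] before /q/. In each pair only place changes, matching the following consonant, while manner and voice stay constant.
The rule targets /ð/ (voiced dental fricative), which sits before the trigger /ʈ/ (retroflex).
A voiced retroflex fricative is [ʐ], so the surface segment is [ʐ].

[kɛʐʈɛ]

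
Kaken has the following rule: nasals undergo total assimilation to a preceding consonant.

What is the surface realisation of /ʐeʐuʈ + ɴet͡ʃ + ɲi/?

/ɴ/ is the segment targeted by the rule; it sits immediately after /ʈ/, so it assimilates completely and surfaces as [ʈ].
At the second juncture, /ɲ/ likewise becomes [t͡ʃ] adjacent to /t͡ʃ/.

[ʐeʐuʈʈet͡ʃt͡ʃi]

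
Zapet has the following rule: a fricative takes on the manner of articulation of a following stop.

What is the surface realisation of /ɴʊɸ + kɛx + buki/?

[ɴʊpkɛkbuki]

The rule targets /ɸ/ (voiceless bilabial fricative), which sits before the trigger /k/ (stop).
The voiceless bilabial stop is [p], so /ɸ/ → [p].
The same rule applies at the second boundary: /x/ → [k] next to /b/.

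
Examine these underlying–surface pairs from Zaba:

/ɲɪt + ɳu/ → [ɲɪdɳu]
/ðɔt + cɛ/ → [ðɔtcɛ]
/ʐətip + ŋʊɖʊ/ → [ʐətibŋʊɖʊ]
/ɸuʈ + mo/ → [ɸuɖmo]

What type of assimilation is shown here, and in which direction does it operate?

The segment that alternates is /t/, which surfaces as [d] when adjacent to /ɳ/.
/t/ is voiceless while /ɳ/ is voiced; the output [d] is voiced, matching the trigger — so the feature that spreads is voicing.
Place and manner are unchanged, so the assimilation is partial, not total.
The same holds elsewhere in the data: /p/ → [b] before /ŋ/ (voiceless → voiced, matching voiced); /ʈ/ → [ɖ] before /m/ (voiceless → voiced, matching voiced) — only voicing changes, and always toward the following segment.
Nothing changes in [ðɔtcɛ]: there the adjacent consonants already agree in voicing (/t/ and /c/ are both voiceless), so this form is consistent with the same rule.
Since the segment that changes precedes the conditioning segment, the assimilation is regressive.

regressive voicing assimilation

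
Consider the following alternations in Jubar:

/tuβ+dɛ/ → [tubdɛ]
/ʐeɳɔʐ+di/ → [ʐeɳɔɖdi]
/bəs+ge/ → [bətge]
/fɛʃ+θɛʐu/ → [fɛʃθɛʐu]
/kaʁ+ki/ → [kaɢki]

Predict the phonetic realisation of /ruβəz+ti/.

[ruβədti]

The data show regressive manner assimilation: /β/ → [b] before /d/; /ʐ/ → [ɖ] before /d/; /s/ → [t] before /g/; /ʁ/ → [ɢ] before /k/. In each pair only manner changes, matching the following consonant, while place and voice stay constant.
No alternation appears in [fɛʃθɛʐu]: there the adjacent consonants already agree in manner (/ʃ/ and /θ/ are both fricatives), so this form is consistent with the same rule.
/z/ is a voiced alveolar fricative. The following trigger /t/ is a stop, so /z/ must become a stop as well.
The voiced alveolar stop is [d], so /z/ → [d].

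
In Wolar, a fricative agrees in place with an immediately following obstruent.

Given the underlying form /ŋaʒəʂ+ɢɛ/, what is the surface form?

The rule targets /ʂ/ (voiceless retroflex fricative), which sits before the trigger /ɢ/ (uvular).
Changing only its place to uvular gives [χ] — the voiceless uvular fricative.

[ŋaʒəχɢɛ]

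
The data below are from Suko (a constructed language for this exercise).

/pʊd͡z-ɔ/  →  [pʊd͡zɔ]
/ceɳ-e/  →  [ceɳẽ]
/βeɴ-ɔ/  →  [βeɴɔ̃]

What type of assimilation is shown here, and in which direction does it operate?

progressive nasality assimilation (vowel nasalisation)

The vowel /e/ surfaces as nasalised [ẽ] next to the preceding nasal /ɳ/ — it has acquired the [+nasal] feature of its neighbour.
The other form shows the same pattern: /ɔ/ → [ɔ̃] after /ɴ/ — each time a vowel is nasalised next to a preceding nasal.
No change occurs in [pʊd͡zɔ] because the vowel at the boundary is adjacent to an oral consonant, not a nasal (/ɔ/ next to /d͡z/).
Because the conditioning nasal is to the left of the vowel that changes, the process is progressive (perseverative).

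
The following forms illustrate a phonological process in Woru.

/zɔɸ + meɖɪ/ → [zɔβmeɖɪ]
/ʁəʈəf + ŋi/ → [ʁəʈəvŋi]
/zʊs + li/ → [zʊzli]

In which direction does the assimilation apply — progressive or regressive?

regressive

Comparing underlying and surface forms, /ɸ/ → [β] is the alternation; the neighbouring /m/ is constant.
/ɸ/ is voiceless while /m/ is voiced; the output [β] is voiced, matching the trigger — so the feature that spreads is voicing.
The same holds elsewhere in the data: /f/ → [v] before /ŋ/ (voiceless → voiced, matching voiced); /s/ → [z] before /l/ (voiceless → voiced, matching voiced) — only voicing changes, and always toward the following segment.
Since the segment that changes precedes the conditioning segment, the assimilation is regressive.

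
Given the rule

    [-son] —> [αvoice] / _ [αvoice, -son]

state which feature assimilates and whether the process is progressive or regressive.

The rule copies [voice] from the environment onto the target, so the assimilating feature is voicing.
Since the environment is written after the underscore, the trigger follows the target; the direction is regressive.

regressive voicing assimilation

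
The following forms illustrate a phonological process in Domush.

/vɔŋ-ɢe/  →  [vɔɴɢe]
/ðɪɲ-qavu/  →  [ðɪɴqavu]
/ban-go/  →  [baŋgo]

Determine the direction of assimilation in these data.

regressive

The segment that alternates is /ŋ/, which surfaces as [ɴ] when adjacent to /ɢ/.
The change velar → uvular matches the place of the following /ɢ/, identifying this as place assimilation.
The other alternating forms pattern the same way: /ɲ/ → [ɴ] before /q/ (palatal → uvular, matching uvular); /n/ → [ŋ] before /g/ (alveolar → velar, matching velar) — only place changes, and always toward the following segment.
Since the segment that changes precedes the conditioning segment, the assimilation is regressive.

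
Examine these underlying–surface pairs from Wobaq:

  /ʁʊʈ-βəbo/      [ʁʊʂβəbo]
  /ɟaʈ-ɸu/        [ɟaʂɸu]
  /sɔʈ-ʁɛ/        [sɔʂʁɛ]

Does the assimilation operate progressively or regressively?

The segment that alternates is /ʈ/, which surfaces as [ʂ] when adjacent to /β/.
The change stop → fricative matches the manner of the following /β/, identifying this as manner assimilation.
The same holds elsewhere in the data: /ʈ/ → [ʂ] before /ɸ/ (stop → fricative, matching a fricative); /ʈ/ → [ʂ] before /ʁ/ (stop → fricative, matching a fricative) — only manner changes, and always toward the following segment.
Since the segment that changes precedes the conditioning segment, the assimilation is regressive.

regressive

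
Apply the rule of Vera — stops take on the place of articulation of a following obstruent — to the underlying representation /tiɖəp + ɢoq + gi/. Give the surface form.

[tiɖəqɢokgi]

/p/ is a voiceless bilabial stop. The following trigger /ɢ/ is uvular, so /p/ must become uvular as well.
Changing only its place to uvular gives [q] — the voiceless uvular stop.
The same rule applies at the second boundary: /q/ → [k] next to /g/.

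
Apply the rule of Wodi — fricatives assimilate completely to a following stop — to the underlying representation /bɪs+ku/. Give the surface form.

[bɪkku]

/s/ is the segment targeted by the rule; it sits immediately before /k/, so it assimilates completely and surfaces as [k].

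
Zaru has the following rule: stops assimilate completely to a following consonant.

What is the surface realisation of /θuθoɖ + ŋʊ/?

[θuθoŋŋʊ]

/ɖ/ is the segment targeted by the rule; it sits immediately before /ŋ/, so it assimilates completely and surfaces as [ŋ].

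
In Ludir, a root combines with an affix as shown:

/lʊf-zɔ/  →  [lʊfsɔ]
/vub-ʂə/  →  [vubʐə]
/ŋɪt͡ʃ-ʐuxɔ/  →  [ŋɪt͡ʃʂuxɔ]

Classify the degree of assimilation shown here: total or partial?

partial assimilation

Comparing underlying and surface forms, /z/ → [s] is the alternation; the neighbouring /f/ is constant.
/z/ is voiced while /f/ is voiceless; the output [s] is voiceless, matching the trigger — so the feature that spreads is voicing.
Place and manner are unchanged, so the assimilation is partial, not total.
Checking the remaining alternations: /ʂ/ → [ʐ] after /b/ (voiceless → voiced, matching voiced); /ʐ/ → [ʂ] after /t͡ʃ/ (voiced → voiceless, matching voiceless) — only voicing changes, and always toward the preceding segment.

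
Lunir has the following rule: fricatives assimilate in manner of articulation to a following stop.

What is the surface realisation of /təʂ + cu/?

/ʂ/ is a voiceless retroflex fricative. The following trigger /c/ is a stop, so /ʂ/ must become a stop as well.
A voiceless retroflex stop is [ʈ], so the surface segment is [ʈ].

[təʈcu]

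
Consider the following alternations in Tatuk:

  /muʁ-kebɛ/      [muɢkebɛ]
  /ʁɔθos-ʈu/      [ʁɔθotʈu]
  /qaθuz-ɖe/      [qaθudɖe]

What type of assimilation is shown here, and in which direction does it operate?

regressive manner assimilation

Underlying /ʁ/ is realised as [ɢ] next to /k/; /k/ itself does not change.
/ʁ/ is a fricative while /k/ is a stop; the output [ɢ] is a stop, matching the trigger — so the feature that spreads is manner.
Place and voice are unchanged, so the assimilation is partial, not total.
The same holds elsewhere in the data: /s/ → [t] before /ʈ/ (fricative → stop, matching a stop); /z/ → [d] before /ɖ/ (fricative → stop, matching a stop) — only manner changes, and always toward the following segment.
The trigger is the following segment, so the direction is regressive (anticipatory).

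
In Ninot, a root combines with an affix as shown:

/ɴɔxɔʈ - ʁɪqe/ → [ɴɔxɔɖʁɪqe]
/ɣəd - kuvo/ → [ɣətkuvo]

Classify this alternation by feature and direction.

regressive voicing assimilation

Comparing underlying and surface forms, /ʈ/ → [ɖ] is the alternation; the neighbouring /ʁ/ is constant.
The change voiceless → voiced matches the voicing of the following /ʁ/, identifying this as voicing assimilation.
Place and manner are unchanged, so the assimilation is partial, not total.
Checking the remaining alternation: /d/ → [t] before /k/ (voiced → voiceless, matching voiceless) — only voicing changes, and always toward the following segment.
Since the segment that changes precedes the conditioning segment, the assimilation is regressive.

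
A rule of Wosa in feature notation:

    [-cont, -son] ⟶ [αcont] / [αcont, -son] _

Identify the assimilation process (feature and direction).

The rule copies [cont] (continuancy) from the environment onto the target stops; since [±cont] encodes the stop/fricative manner contrast, the assimilating dimension is manner.
Since the environment is written before the underscore, the trigger precedes the target; the direction is progressive.

progressive manner assimilation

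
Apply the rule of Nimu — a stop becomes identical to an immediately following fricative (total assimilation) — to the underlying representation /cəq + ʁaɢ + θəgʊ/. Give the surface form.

[cəʁʁaθθəgʊ]

/q/ is the segment targeted by the rule; it sits immediately before /ʁ/, so it assimilates completely and surfaces as [ʁ].
At the second juncture, /ɢ/ likewise becomes [θ] adjacent to /θ/.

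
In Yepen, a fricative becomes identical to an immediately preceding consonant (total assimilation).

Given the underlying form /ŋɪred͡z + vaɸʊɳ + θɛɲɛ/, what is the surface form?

/v/ is the segment targeted by the rule; it sits immediately after /d͡z/, so it assimilates completely and surfaces as [d͡z].
The same rule applies at the second boundary: /θ/ → [ɳ] next to /ɳ/.

[ŋɪred͡zd͡zaɸʊɳɳɛɲɛ]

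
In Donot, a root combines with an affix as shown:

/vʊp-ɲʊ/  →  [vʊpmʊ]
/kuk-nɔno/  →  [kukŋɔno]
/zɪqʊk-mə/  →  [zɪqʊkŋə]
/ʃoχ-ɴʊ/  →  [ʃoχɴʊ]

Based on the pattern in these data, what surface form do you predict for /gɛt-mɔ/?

[gɛtnɔ]

The data show progressive place assimilation: /ɲ/ → [m] after /p/; /n/ → [ŋ] after /k/; /m/ → [ŋ] after /k/. In each pair only place changes, matching the preceding consonant, while manner and voice stay constant.
No alternation appears in [ʃoχɴʊ]: there the adjacent consonants already agree in place (/ɴ/ and /χ/ are both uvular), so this form is consistent with the same rule.
/m/ is a voiced bilabial nasal. The preceding trigger /t/ is alveolar, so /m/ must become alveolar as well.
A voiced alveolar nasal is [n], so the surface segment is [n].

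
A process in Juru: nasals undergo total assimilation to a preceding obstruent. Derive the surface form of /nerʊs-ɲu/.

/ɲ/ is the segment targeted by the rule; it sits immediately after /s/, so it assimilates completely and surfaces as [s].

[nerʊssu]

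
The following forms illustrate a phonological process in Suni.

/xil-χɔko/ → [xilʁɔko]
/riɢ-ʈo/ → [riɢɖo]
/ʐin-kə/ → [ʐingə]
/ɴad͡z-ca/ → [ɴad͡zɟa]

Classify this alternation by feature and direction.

Comparing underlying and surface forms, /χ/ → [ʁ] is the alternation; the neighbouring /l/ is constant.
The change voiceless → voiced matches the voicing of the preceding /l/, identifying this as voicing assimilation.
Place and manner are unchanged, so the assimilation is partial, not total.
The other alternating forms pattern the same way: /ʈ/ → [ɖ] after /ɢ/ (voiceless → voiced, matching voiced); /k/ → [g] after /n/ (voiceless → voiced, matching voiced); /c/ → [ɟ] after /d͡z/ (voiceless → voiced, matching voiced) — only voicing changes, and always toward the preceding segment.
Since the segment that changes follows the conditioning segment, the assimilation is progressive.

progressive voicing assimilation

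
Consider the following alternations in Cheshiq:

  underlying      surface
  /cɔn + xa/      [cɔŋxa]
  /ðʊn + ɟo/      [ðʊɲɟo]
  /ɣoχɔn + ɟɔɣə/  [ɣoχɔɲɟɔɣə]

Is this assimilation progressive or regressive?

Comparing underlying and surface forms, /n/ → [ŋ] is the alternation; the neighbouring /x/ is constant.
/n/ is alveolar while /x/ is velar; the output [ŋ] is velar, matching the trigger — so the feature that spreads is place.
The same holds elsewhere in the data: /n/ → [ɲ] before /ɟ/ (alveolar → palatal, matching palatal) — only place changes, and always toward the following segment.
The trigger is the following segment, so the direction is regressive (anticipatory).

regressive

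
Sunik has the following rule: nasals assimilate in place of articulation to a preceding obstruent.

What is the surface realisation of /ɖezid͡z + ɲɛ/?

/ɲ/ is a voiced palatal nasal. The preceding trigger /d͡z/ is alveolar, so /ɲ/ must become alveolar as well.
A voiced alveolar nasal is [n], so the surface segment is [n].

[ɖezid͡znɛ]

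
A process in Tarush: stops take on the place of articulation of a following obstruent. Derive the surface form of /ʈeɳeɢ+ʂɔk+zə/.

[ʈeɳeɖʂɔtzə]

The rule targets /ɢ/ (voiced uvular stop), which sits before the trigger /ʂ/ (retroflex).
Changing only its place to retroflex gives [ɖ] — the voiced retroflex stop.
At the second juncture, /k/ likewise becomes [t] adjacent to /z/.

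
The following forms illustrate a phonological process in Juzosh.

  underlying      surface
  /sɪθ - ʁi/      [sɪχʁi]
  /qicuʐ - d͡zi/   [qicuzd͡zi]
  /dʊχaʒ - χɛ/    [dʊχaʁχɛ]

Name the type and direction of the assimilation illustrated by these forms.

regressive place assimilation

Underlying /θ/ is realised as [χ] next to /ʁ/; /ʁ/ itself does not change.
The change dental → uvular matches the place of the following /ʁ/, identifying this as place assimilation.
Manner and voice are unchanged, so the assimilation is partial, not total.
Checking the remaining alternations: /ʐ/ → [z] before /d͡z/ (retroflex → alveolar, matching alveolar); /ʒ/ → [ʁ] before /χ/ (postalveolar → uvular, matching uvular) — only place changes, and always toward the following segment.
Since the segment that changes precedes the conditioning segment, the assimilation is regressive.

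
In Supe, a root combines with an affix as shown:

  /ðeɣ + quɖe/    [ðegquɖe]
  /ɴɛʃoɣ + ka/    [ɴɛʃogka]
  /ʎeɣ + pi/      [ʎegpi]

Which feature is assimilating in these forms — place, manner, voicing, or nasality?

manner

Underlying /ɣ/ is realised as [g] next to /q/; /q/ itself does not change.
The change fricative → stop matches the manner of the following /q/, identifying this as manner assimilation.
Checking the remaining alternations: /ɣ/ → [g] before /k/ (fricative → stop, matching a stop); /ɣ/ → [g] before /p/ (fricative → stop, matching a stop) — only manner changes, and always toward the following segment.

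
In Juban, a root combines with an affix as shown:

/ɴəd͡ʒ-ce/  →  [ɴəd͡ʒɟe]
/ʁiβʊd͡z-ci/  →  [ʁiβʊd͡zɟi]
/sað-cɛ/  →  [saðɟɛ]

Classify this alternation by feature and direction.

Underlying /c/ is realised as [ɟ] next to /d͡ʒ/; /d͡ʒ/ itself does not change.
/c/ is voiceless while /d͡ʒ/ is voiced; the output [ɟ] is voiced, matching the trigger — so the feature that spreads is voicing.
Place and manner are unchanged, so the assimilation is partial, not total.
The same holds elsewhere in the data: /c/ → [ɟ] after /d͡z/ (voiceless → voiced, matching voiced); /c/ → [ɟ] after /ð/ (voiceless → voiced, matching voiced) — only voicing changes, and always toward the preceding segment.
The trigger is the preceding segment, so the direction is progressive (perseverative).

progressive voicing assimilation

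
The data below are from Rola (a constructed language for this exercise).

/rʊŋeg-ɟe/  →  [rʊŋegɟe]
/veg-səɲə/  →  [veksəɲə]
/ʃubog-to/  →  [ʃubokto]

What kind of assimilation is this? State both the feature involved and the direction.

regressive voicing assimilation

The segment that alternates is /g/, which surfaces as [k] when adjacent to /s/.
/g/ is voiced while /s/ is voiceless; the output [k] is voiceless, matching the trigger — so the feature that spreads is voicing.
Place and manner are unchanged, so the assimilation is partial, not total.
Checking the remaining alternation: /g/ → [k] before /t/ (voiced → voiceless, matching voiceless) — only voicing changes, and always toward the following segment.
No alternation appears in [rʊŋegɟe]: there the adjacent consonants already agree in voicing (/g/ and /ɟ/ are both voiced), so this form is consistent with the same rule.
The trigger is the following segment, so the direction is regressive (anticipatory).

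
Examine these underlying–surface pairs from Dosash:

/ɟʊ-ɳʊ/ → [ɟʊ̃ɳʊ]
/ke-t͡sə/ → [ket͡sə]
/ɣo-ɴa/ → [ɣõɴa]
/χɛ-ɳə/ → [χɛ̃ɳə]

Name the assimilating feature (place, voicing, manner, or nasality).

The vowel /ʊ/ surfaces as nasalised [ʊ̃] next to the following nasal /ɳ/ — it has acquired the [+nasal] feature of its neighbour.
The other forms show the same pattern: /o/ → [õ] before /ɴ/; /ɛ/ → [ɛ̃] before /ɳ/ — each time a vowel is nasalised next to a following nasal.
No change occurs in [ket͡sə] because the vowel at the boundary is adjacent to an oral consonant, not a nasal (/e/ next to /t͡s/).

nasality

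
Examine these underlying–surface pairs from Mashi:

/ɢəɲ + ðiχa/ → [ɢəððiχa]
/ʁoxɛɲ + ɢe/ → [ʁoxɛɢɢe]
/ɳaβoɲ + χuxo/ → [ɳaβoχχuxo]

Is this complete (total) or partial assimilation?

Underlying /ɲ/ is realised as [ð] next to /ð/; /ð/ itself does not change.
The output [ð] is identical to the trigger /ð/ — every feature (place, manner, voicing) has been copied — so this is total assimilation.
The other forms behave the same way: /ɲ/ → [ɢ] before /ɢ/; /ɲ/ → [χ] before /χ/ — in each case the output is a copy of the following consonant.

total assimilation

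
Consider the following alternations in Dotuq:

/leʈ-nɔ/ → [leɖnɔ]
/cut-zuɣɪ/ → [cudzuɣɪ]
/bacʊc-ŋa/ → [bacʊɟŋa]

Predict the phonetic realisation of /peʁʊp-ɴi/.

The data show regressive voicing assimilation: /ʈ/ → [ɖ] before /n/; /t/ → [d] before /z/; /c/ → [ɟ] before /ŋ/. In each pair only voicing changes, matching the following consonant, while place and manner stay constant.
/p/ is a voiceless bilabial stop. The following trigger /ɴ/ is voiced, so /p/ must become voiced as well.
The voiced bilabial stop is [b], so /p/ → [b].

[peʁʊbɴi]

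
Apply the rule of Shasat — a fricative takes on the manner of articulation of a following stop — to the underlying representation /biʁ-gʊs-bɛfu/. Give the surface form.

[biɢgʊtbɛfu]

/ʁ/ is a voiced uvular fricative. The following trigger /g/ is a stop, so /ʁ/ must become a stop as well.
The voiced uvular stop is [ɢ], so /ʁ/ → [ɢ].
The same rule applies at the second boundary: /s/ → [t] next to /b/.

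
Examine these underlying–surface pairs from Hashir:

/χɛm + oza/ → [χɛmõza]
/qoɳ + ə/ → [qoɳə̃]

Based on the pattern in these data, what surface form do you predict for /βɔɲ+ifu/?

[βɔɲĩfu]

The data show progressive nasality assimilation (vowel nasalisation): /o/ → [õ] after /m/; /ə/ → [ə̃] after /ɳ/ — a vowel is nasalised by an immediately preceding nasal consonant.
/i/ sits next to the nasal /ɲ/ and is therefore nasalised to [ĩ].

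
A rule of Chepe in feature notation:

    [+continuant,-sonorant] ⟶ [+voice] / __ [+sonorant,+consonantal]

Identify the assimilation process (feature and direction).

The target ([+continuant,-sonorant], fricatives) acquires [+voice] next to a sonorant consonant ([+sonorant,+consonantal]) — it takes on the voicing of its neighbour, so the feature that spreads is voicing.
Since the environment is written after the underscore, the trigger follows the target; the direction is regressive.

regressive voicing assimilation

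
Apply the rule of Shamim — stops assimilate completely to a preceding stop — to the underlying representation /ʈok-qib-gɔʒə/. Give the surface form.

[ʈokkibbɔʒə]

/q/ is the segment targeted by the rule; it sits immediately after /k/, so it assimilates completely and surfaces as [k].
At the second juncture, /g/ likewise becomes [b] adjacent to /b/.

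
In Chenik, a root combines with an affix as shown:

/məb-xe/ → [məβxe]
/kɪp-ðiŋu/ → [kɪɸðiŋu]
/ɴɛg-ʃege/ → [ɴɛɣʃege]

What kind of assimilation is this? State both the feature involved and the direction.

regressive manner assimilation

Comparing underlying and surface forms, /b/ → [β] is the alternation; the neighbouring /x/ is constant.
The change stop → fricative matches the manner of the following /x/, identifying this as manner assimilation.
Place and voice are unchanged, so the assimilation is partial, not total.
Checking the remaining alternations: /p/ → [ɸ] before /ð/ (stop → fricative, matching a fricative); /g/ → [ɣ] before /ʃ/ (stop → fricative, matching a fricative) — only manner changes, and always toward the following segment.
Since the segment that changes precedes the conditioning segment, the assimilation is regressive.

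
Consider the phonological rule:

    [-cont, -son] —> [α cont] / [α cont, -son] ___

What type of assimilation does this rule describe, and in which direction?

progressive manner assimilation

The rule copies [cont] (continuancy) from the environment onto the target stops; since [±cont] encodes the stop/fricative manner contrast, the assimilating dimension is manner.
The conditioning segment sits to the left of the focus bar, meaning the trigger precedes the segment that changes — progressive assimilation.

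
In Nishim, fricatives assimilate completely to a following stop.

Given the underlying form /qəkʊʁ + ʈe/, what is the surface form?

/ʁ/ is the segment targeted by the rule; it sits immediately before /ʈ/, so it assimilates completely and surfaces as [ʈ].

[qəkʊʈʈe]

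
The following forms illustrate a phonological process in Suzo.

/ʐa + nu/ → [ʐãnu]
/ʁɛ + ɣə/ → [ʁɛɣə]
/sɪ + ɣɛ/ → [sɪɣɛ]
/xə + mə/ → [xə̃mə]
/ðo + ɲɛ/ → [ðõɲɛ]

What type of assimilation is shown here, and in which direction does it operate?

regressive nasality assimilation (vowel nasalisation)

The vowel /a/ surfaces as nasalised [ã] next to the following nasal /n/ — it has acquired the [+nasal] feature of its neighbour.
Likewise in the remaining data: /ə/ → [ə̃] before /m/; /o/ → [õ] before /ɲ/ — each time a vowel is nasalised next to a following nasal.
No change occurs in [ʁɛɣə], [sɪɣɛ] because the vowel at the boundary is adjacent to an oral consonant, not a nasal (/ɛ/ next to /ɣ/; /ɪ/ next to /ɣ/).
Because the conditioning nasal is to the right of the vowel that changes, the process is regressive (anticipatory).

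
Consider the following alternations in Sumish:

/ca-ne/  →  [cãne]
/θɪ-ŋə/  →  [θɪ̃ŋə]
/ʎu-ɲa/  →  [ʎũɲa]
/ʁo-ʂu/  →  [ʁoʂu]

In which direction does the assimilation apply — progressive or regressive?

regressive

The vowel /a/ surfaces as nasalised [ã] next to the following nasal /n/ — it has acquired the [+nasal] feature of its neighbour.
Likewise in the remaining data: /ɪ/ → [ɪ̃] before /ŋ/; /u/ → [ũ] before /ɲ/ — each time a vowel is nasalised next to a following nasal.
No change occurs in [ʁoʂu] because the vowel at the boundary is adjacent to an oral consonant, not a nasal (/o/ next to /ʂ/).
Because the conditioning nasal is to the right of the vowel that changes, the process is regressive (anticipatory).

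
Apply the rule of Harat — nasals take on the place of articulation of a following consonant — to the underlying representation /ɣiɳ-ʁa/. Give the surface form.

[ɣiɴʁa]

The rule targets /ɳ/ (voiced retroflex nasal), which sits before the trigger /ʁ/ (uvular).
A voiced uvular nasal is [ɴ], so the surface segment is [ɴ].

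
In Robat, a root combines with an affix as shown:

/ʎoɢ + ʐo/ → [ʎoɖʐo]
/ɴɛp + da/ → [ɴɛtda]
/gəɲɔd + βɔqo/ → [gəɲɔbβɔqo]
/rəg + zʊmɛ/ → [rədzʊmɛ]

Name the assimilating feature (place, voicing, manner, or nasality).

place

The segment that alternates is /ɢ/, which surfaces as [ɖ] when adjacent to /ʐ/.
/ɢ/ is uvular while /ʐ/ is retroflex; the output [ɖ] is retroflex, matching the trigger — so the feature that spreads is place.
The other alternating forms pattern the same way: /p/ → [t] before /d/ (bilabial → alveolar, matching alveolar); /d/ → [b] before /β/ (alveolar → bilabial, matching bilabial); /g/ → [d] before /z/ (velar → alveolar, matching alveolar) — only place changes, and always toward the following segment.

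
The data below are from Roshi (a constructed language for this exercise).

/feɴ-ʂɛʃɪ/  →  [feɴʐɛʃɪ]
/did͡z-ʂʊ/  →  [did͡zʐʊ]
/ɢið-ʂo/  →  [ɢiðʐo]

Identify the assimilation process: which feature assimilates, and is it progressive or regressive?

Underlying /ʂ/ is realised as [ʐ] next to /ɴ/; /ɴ/ itself does not change.
/ʂ/ is voiceless while /ɴ/ is voiced; the output [ʐ] is voiced, matching the trigger — so the feature that spreads is voicing.
Place and manner are unchanged, so the assimilation is partial, not total.
Checking the remaining alternations: /ʂ/ → [ʐ] after /d͡z/ (voiceless → voiced, matching voiced); /ʂ/ → [ʐ] after /ð/ (voiceless → voiced, matching voiced) — only voicing changes, and always toward the preceding segment.
The trigger is the preceding segment, so the direction is progressive (perseverative).

progressive voicing assimilation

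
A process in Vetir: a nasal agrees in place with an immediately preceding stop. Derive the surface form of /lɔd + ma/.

[lɔdna]

/m/ is a voiced bilabial nasal. The preceding trigger /d/ is alveolar, so /m/ must become alveolar as well.
A voiced alveolar nasal is [n], so the surface segment is [n].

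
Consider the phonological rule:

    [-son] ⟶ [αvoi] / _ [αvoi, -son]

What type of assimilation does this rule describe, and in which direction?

regressive voicing assimilation

The rule copies [voi] from the environment onto the target, so the assimilating feature is voicing.
The conditioning segment sits to the right of the focus bar, meaning the trigger follows the segment that changes — regressive assimilation.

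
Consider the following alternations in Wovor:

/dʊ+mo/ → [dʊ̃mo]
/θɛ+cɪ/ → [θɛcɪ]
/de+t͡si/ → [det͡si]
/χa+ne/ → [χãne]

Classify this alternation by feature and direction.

The vowel /ʊ/ surfaces as nasalised [ʊ̃] next to the following nasal /m/ — it has acquired the [+nasal] feature of its neighbour.
Likewise in the remaining data: /a/ → [ã] before /n/ — each time a vowel is nasalised next to a following nasal.
No change occurs in [θɛcɪ], [det͡si] because the vowel at the boundary is adjacent to an oral consonant, not a nasal (/ɛ/ next to /c/; /e/ next to /t͡s/).
Because the conditioning nasal is to the right of the vowel that changes, the process is regressive (anticipatory).

regressive nasality assimilation (vowel nasalisation)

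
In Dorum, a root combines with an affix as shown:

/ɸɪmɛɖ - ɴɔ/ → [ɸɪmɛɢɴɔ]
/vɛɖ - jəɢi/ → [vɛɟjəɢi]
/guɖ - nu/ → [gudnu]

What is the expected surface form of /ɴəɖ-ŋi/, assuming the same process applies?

The data show regressive place assimilation: /ɖ/ → [ɢ] before /ɴ/; /ɖ/ → [ɟ] before /j/; /ɖ/ → [d] before /n/. In each pair only place changes, matching the following consonant, while manner and voice stay constant.
The rule targets /ɖ/ (voiced retroflex stop), which sits before the trigger /ŋ/ (velar).
A voiced velar stop is [g], so the surface segment is [g].

[ɴəgŋi]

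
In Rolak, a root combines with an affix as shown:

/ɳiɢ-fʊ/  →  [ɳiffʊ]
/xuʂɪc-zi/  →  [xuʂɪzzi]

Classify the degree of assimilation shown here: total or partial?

total assimilation

The segment that alternates is /ɢ/, which surfaces as [f] when adjacent to /f/.
The output [f] is identical to the trigger /f/ — every feature (place, manner, voicing) has been copied — so this is total assimilation.
The other form behaves the same way: /c/ → [z] before /z/ — in each case the output is a copy of the following consonant.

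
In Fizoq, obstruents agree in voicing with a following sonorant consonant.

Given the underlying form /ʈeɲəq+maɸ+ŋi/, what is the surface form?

/q/ is a voiceless uvular stop. The following trigger /m/ is voiced, so /q/ must become voiced as well.
The voiced uvular stop is [ɢ], so /q/ → [ɢ].
The same rule applies at the second boundary: /ɸ/ → [β] next to /ŋ/.

[ʈeɲəɢmaβŋi]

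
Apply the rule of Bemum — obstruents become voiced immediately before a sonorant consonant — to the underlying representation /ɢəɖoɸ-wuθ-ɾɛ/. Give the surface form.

[ɢəɖoβwuðɾɛ]

The rule targets /ɸ/ (voiceless bilabial fricative), which sits before the trigger /w/ (voiced).
Changing only its voicing to voiced gives [β] — the voiced bilabial fricative.
The same rule applies at the second boundary: /θ/ → [ð] next to /ɾ/.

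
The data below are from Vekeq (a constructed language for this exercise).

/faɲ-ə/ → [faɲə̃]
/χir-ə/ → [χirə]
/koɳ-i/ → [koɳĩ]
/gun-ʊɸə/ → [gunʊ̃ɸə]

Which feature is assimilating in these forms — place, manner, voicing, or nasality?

nasality

The vowel /ə/ surfaces as nasalised [ə̃] next to the preceding nasal /ɲ/ — it has acquired the [+nasal] feature of its neighbour.
The other forms show the same pattern: /i/ → [ĩ] after /ɳ/; /ʊ/ → [ʊ̃] after /n/ — each time a vowel is nasalised next to a preceding nasal.
No change occurs in [χirə] because the vowel at the boundary is adjacent to an oral consonant, not a nasal (/ə/ next to /r/).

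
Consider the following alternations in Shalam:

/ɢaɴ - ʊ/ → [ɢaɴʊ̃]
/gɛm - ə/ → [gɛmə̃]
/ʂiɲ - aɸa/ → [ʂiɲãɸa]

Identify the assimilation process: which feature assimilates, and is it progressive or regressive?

progressive nasality assimilation (vowel nasalisation)

The vowel /ʊ/ surfaces as nasalised [ʊ̃] next to the preceding nasal /ɴ/ — it has acquired the [+nasal] feature of its neighbour.
The other forms show the same pattern: /ə/ → [ə̃] after /m/; /a/ → [ã] after /ɲ/ — each time a vowel is nasalised next to a preceding nasal.
Because the conditioning nasal is to the left of the vowel that changes, the process is progressive (perseverative).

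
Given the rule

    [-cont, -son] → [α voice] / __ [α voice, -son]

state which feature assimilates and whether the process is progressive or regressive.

regressive voicing assimilation

The shared variable α links the value of [voice] on the target to the same value on the neighbouring segment, so voicing is the feature that assimilates.
Since the environment is written after the underscore, the trigger follows the target; the direction is regressive.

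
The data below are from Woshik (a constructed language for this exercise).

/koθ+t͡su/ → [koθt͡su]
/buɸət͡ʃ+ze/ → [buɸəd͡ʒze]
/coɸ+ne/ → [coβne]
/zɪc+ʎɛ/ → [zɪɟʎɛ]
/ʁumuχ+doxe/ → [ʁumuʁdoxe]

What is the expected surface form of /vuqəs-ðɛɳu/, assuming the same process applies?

[vuqəzðɛɳu]

The data show regressive voicing assimilation: /t͡ʃ/ → [d͡ʒ] before /z/; /ɸ/ → [β] before /n/; /c/ → [ɟ] before /ʎ/; /χ/ → [ʁ] before /d/. In each pair only voicing changes, matching the following consonant, while place and manner stay constant.
No alternation appears in [koθt͡su]: there the adjacent consonants already agree in voicing (/θ/ and /t͡s/ are both voiceless), so this form is consistent with the same rule.
/s/ is a voiceless alveolar fricative. The following trigger /ð/ is voiced, so /s/ must become voiced as well.
The voiced alveolar fricative is [z], so /s/ → [z].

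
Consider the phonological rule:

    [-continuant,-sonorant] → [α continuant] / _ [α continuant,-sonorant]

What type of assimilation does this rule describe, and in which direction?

The shared variable α links the value of [continuant] on the target to that of the neighbouring obstruent. [continuant] distinguishes stops from fricatives — a manner-of-articulation feature — so this is manner assimilation.
The conditioning segment sits to the right of the focus bar, meaning the trigger follows the segment that changes — regressive assimilation.

regressive manner assimilation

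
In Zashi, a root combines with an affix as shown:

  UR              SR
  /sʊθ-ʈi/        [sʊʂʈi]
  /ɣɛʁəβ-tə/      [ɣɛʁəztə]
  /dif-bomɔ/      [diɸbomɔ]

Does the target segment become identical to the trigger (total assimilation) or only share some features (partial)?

partial assimilation

The segment that alternates is /θ/, which surfaces as [ʂ] when adjacent to /ʈ/.
/θ/ is dental while /ʈ/ is retroflex; the output [ʂ] is retroflex, matching the trigger — so the feature that spreads is place.
Manner and voice are unchanged, so the assimilation is partial, not total.
The other alternating forms pattern the same way: /β/ → [z] before /t/ (bilabial → alveolar, matching alveolar); /f/ → [ɸ] before /b/ (labiodental → bilabial, matching bilabial) — only place changes, and always toward the following segment.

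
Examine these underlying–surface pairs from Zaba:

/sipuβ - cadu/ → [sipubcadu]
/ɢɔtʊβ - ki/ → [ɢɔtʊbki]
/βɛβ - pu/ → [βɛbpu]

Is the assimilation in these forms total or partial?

partial assimilation

Comparing underlying and surface forms, /β/ → [b] is the alternation; the neighbouring /c/ is constant.
/β/ is a fricative while /c/ is a stop; the output [b] is a stop, matching the trigger — so the feature that spreads is manner.
Place and voice are unchanged, so the assimilation is partial, not total.
The other alternating forms pattern the same way: /β/ → [b] before /k/ (fricative → stop, matching a stop); /β/ → [b] before /p/ (fricative → stop, matching a stop) — only manner changes, and always toward the following segment.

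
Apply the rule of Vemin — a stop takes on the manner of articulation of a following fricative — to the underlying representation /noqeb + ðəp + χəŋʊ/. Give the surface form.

The rule targets /b/ (voiced bilabial stop), which sits before the trigger /ð/ (fricative).
A voiced bilabial fricative is [β], so the surface segment is [β].
At the second juncture, /p/ likewise becomes [ɸ] adjacent to /χ/.

[noqeβðəɸχəŋʊ]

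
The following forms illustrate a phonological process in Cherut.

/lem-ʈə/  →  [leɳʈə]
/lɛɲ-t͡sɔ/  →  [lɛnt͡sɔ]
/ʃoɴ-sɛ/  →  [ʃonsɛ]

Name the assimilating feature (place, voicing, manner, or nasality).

place

Comparing underlying and surface forms, /m/ → [ɳ] is the alternation; the neighbouring /ʈ/ is constant.
/m/ is bilabial while /ʈ/ is retroflex; the output [ɳ] is retroflex, matching the trigger — so the feature that spreads is place.
Checking the remaining alternations: /ɲ/ → [n] before /t͡s/ (palatal → alveolar, matching alveolar); /ɴ/ → [n] before /s/ (uvular → alveolar, matching alveolar) — only place changes, and always toward the following segment.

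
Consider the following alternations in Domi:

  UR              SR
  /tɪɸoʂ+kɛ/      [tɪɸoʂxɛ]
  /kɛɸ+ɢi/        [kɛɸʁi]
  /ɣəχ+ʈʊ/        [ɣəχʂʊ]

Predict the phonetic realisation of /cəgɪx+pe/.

[cəgɪxɸe]

The data show progressive manner assimilation: /k/ → [x] after /ʂ/; /ɢ/ → [ʁ] after /ɸ/; /ʈ/ → [ʂ] after /χ/. In each pair only manner changes, matching the preceding consonant, while place and voice stay constant.
The rule targets /p/ (voiceless bilabial stop), which sits after the trigger /x/ (fricative).
A voiceless bilabial fricative is [ɸ], so the surface segment is [ɸ].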